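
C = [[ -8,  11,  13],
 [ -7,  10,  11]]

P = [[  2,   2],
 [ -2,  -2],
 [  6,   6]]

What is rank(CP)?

1

First compute CP:
[[ 40,  40],
 [ 32,  32]]
Now row reduce the product.
R2 ← R2 − (4/5)·R1: [0, 0]
1 nonzero row, so rank(CP) = 1.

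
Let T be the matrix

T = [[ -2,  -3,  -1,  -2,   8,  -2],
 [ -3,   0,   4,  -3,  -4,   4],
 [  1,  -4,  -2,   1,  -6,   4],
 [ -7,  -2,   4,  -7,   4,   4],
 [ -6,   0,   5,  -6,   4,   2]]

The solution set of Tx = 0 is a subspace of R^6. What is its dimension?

2

Row reduce to echelon form.
R2 ← R2 − (3/2)·R1: [0, 9/2, 11/2, 0, -16, 7]
R3 ← R3 + (1/2)·R1: [0, -11/2, -5/2, 0, -2, 3]
R4 ← R4 − (7/2)·R1: [0, 17/2, 15/2, 0, -24, 11]
R5 ← R5 − (3)·R1: [0, 9, 8, 0, -20, 8]
R3 ← R3 + (11/9)·R2: [0, 0, 38/9, 0, -194/9, 104/9]
R4 ← R4 − (17/9)·R2: [0, 0, -26/9, 0, 56/9, -20/9]
R5 ← R5 − (2)·R2: [0, 0, -3, 0, 12, -6]
R4 ← R4 + (13/19)·R3: [0, 0, 0, 0, -162/19, 108/19]
R5 ← R5 + (27/38)·R3: [0, 0, 0, 0, -63/19, 42/19]
R5 ← R5 − (7/18)·R4: [0, 0, 0, 0, 0, 0]
4 nonzero rows, so rank(T) = 4.
T has 6 columns; by rank–nullity, nullity = 6 − 4 = 2.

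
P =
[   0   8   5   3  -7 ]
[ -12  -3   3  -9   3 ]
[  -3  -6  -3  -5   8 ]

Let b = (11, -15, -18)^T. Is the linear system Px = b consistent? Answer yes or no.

yes

Row reduce the augmented matrix [P | b].
Swap R1 ↔ R2
R3 ← R3 − (1/4)·R1: [0, -21/4, -15/4, -11/4, 29/4, -57/4]
R3 ← R3 + (21/32)·R2: [0, 0, -15/32, -25/32, 85/32, -225/32]
The echelon form has 3 nonzero rows, and every pivot lies in the first 5 columns, so rank(P) = rank([P|b]) = 3.
The system is consistent.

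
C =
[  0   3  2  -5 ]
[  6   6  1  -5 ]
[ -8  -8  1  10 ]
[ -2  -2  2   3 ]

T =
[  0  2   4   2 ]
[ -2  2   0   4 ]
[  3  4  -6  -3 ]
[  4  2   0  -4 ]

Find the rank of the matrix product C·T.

4

First compute CT:
[[-20,   4, -12,  26],
 [-29,  18,  18,  53],
 [ 59,  -8, -38, -91],
 [ 22,   6, -20, -30]]
Now row reduce the product.
R2 ← R2 − (29/20)·R1: [0, 61/5, 177/5, 153/10]
R3 ← R3 + (59/20)·R1: [0, 19/5, -367/5, -143/10]
R4 ← R4 + (11/10)·R1: [0, 52/5, -166/5, -7/5]
R3 ← R3 − (19/61)·R2: [0, 0, -5150/61, -1163/61]
R4 ← R4 − (52/61)·R2: [0, 0, -3866/61, -881/61]
R4 ← R4 − (1933/2575)·R3: [0, 0, 0, -336/2575]
4 nonzero rows, so rank(CT) = 4.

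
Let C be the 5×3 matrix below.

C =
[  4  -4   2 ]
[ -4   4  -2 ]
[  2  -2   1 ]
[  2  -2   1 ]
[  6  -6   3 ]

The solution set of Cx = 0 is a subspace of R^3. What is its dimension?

Row reduce to echelon form.
R2 ← R2 + R1: [0, 0, 0]
R3 ← R3 − (1/2)·R1: [0, 0, 0]
R4 ← R4 − (1/2)·R1: [0, 0, 0]
R5 ← R5 − (3/2)·R1: [0, 0, 0]
1 nonzero row, so rank(C) = 1.
C has 3 columns; by rank–nullity, nullity = 3 − 1 = 2.

2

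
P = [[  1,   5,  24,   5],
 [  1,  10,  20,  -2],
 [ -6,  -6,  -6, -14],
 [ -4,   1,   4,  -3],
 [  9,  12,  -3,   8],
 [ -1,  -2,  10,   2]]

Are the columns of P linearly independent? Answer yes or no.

yes

Row reduce P to echelon form.
R2 ← R2 − R1: [0, 5, -4, -7]
R3 ← R3 + (6)·R1: [0, 24, 138, 16]
R4 ← R4 + (4)·R1: [0, 21, 100, 17]
R5 ← R5 − (9)·R1: [0, -33, -219, -37]
R6 ← R6 + R1: [0, 3, 34, 7]
R3 ← R3 − (24/5)·R2: [0, 0, 786/5, 248/5]
R4 ← R4 − (21/5)·R2: [0, 0, 584/5, 232/5]
R5 ← R5 + (33/5)·R2: [0, 0, -1227/5, -416/5]
R6 ← R6 − (3/5)·R2: [0, 0, 182/5, 56/5]
R4 ← R4 − (292/393)·R3: [0, 0, 0, 3752/393]
R5 ← R5 + (409/262)·R3: [0, 0, 0, -756/131]
R6 ← R6 − (91/393)·R3: [0, 0, 0, -112/393]
R5 ← R5 + (81/134)·R4: [0, 0, 0, 0]
R6 ← R6 + (2/67)·R4: [0, 0, 0, 0]
4 pivots among 4 columns.
Every column is a pivot column, so the columns are linearly independent.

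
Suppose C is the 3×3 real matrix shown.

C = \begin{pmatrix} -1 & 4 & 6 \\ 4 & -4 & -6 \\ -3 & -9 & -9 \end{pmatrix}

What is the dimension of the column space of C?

Row reduce to echelon form.
R2 ← R2 + (4)·R1: [0, 12, 18]
R3 ← R3 − (3)·R1: [0, -21, -27]
R3 ← R3 + (7/4)·R2: [0, 0, 9/2]
Echelon form has 3 nonzero rows, so rank(C) = 3.
The column space has dimension equal to the rank: 3.

3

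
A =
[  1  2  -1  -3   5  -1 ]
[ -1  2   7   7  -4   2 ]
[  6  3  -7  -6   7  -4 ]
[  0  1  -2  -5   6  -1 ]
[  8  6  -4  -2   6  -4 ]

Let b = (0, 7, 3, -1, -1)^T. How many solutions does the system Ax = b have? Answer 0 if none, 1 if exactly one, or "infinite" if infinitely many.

0

Row reduce the augmented matrix [A | b].
R2 ← R2 + R1: [0, 4, 6, 4, 1, 1, 7]
R3 ← R3 − (6)·R1: [0, -9, -1, 12, -23, 2, 3]
R5 ← R5 − (8)·R1: [0, -10, 4, 22, -34, 4, -1]
R3 ← R3 + (9/4)·R2: [0, 0, 25/2, 21, -83/4, 17/4, 75/4]
R4 ← R4 − (1/4)·R2: [0, 0, -7/2, -6, 23/4, -5/4, -11/4]
R5 ← R5 + (5/2)·R2: [0, 0, 19, 32, -63/2, 13/2, 33/2]
R4 ← R4 + (7/25)·R3: [0, 0, 0, -3/25, -3/50, -3/50, 5/2]
R5 ← R5 − (38/25)·R3: [0, 0, 0, 2/25, 1/25, 1/25, -12]
R5 ← R5 + (2/3)·R4: [0, 0, 0, 0, 0, 0, -31/3]
The echelon form has 5 nonzero rows; the last pivot sits in the augmented column, so rank(A) = 4 but rank([A|b]) = 5.
Since the ranks differ, the system is inconsistent.
It has no solutions.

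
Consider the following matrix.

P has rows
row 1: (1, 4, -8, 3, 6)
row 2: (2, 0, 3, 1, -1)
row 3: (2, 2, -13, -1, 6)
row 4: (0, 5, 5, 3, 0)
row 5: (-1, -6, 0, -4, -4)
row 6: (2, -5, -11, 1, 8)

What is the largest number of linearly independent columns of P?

Row reduce to echelon form.
R2 ← R2 − (2)·R1: [0, -8, 19, -5, -13]
R3 ← R3 − (2)·R1: [0, -6, 3, -7, -6]
R5 ← R5 + R1: [0, -2, -8, -1, 2]
R6 ← R6 − (2)·R1: [0, -13, 5, -5, -4]
R3 ← R3 − (3/4)·R2: [0, 0, -45/4, -13/4, 15/4]
R4 ← R4 + (5/8)·R2: [0, 0, 135/8, -1/8, -65/8]
R5 ← R5 − (1/4)·R2: [0, 0, -51/4, 1/4, 21/4]
R6 ← R6 − (13/8)·R2: [0, 0, -207/8, 25/8, 137/8]
R4 ← R4 + (3/2)·R3: [0, 0, 0, -5, -5/2]
R5 ← R5 − (17/15)·R3: [0, 0, 0, 59/15, 1]
R6 ← R6 − (23/10)·R3: [0, 0, 0, 53/5, 17/2]
R5 ← R5 + (59/75)·R4: [0, 0, 0, 0, -29/30]
R6 ← R6 + (53/25)·R4: [0, 0, 0, 0, 16/5]
R6 ← R6 + (96/29)·R5: [0, 0, 0, 0, 0]
Echelon form has 5 nonzero rows, so rank(P) = 5.
The rank gives the maximum number of linearly independent columns: 5.

5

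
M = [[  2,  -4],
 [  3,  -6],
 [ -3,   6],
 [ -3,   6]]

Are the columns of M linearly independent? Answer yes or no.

Row reduce M to echelon form.
R2 ← R2 − (3/2)·R1: [0, 0]
R3 ← R3 + (3/2)·R1: [0, 0]
R4 ← R4 + (3/2)·R1: [0, 0]
1 pivot among 2 columns.
Only 1 < 2 pivot columns, so the columns are linearly dependent.

no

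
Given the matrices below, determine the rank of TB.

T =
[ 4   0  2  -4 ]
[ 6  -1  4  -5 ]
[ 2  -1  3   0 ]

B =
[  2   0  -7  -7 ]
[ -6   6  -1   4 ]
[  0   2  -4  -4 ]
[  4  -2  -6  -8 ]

2

First compute TB:
[[ -8,  12, -12,  -4],
 [ -2,  12, -27, -22],
 [ 10,   0, -25, -30]]
Now row reduce the product.
R2 ← R2 − (1/4)·R1: [0, 9, -24, -21]
R3 ← R3 + (5/4)·R1: [0, 15, -40, -35]
R3 ← R3 − (5/3)·R2: [0, 0, 0, 0]
2 nonzero rows, so rank(TB) = 2.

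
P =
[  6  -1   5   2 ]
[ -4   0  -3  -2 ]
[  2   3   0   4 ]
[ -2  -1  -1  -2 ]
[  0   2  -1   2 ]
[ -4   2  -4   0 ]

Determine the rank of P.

2

Row reduce to echelon form.
R2 ← R2 + (2/3)·R1: [0, -2/3, 1/3, -2/3]
R3 ← R3 − (1/3)·R1: [0, 10/3, -5/3, 10/3]
R4 ← R4 + (1/3)·R1: [0, -4/3, 2/3, -4/3]
R6 ← R6 + (2/3)·R1: [0, 4/3, -2/3, 4/3]
R3 ← R3 + (5)·R2: [0, 0, 0, 0]
R4 ← R4 − (2)·R2: [0, 0, 0, 0]
R5 ← R5 + (3)·R2: [0, 0, 0, 0]
R6 ← R6 + (2)·R2: [0, 0, 0, 0]
Echelon form has 2 nonzero rows, so rank(P) = 2.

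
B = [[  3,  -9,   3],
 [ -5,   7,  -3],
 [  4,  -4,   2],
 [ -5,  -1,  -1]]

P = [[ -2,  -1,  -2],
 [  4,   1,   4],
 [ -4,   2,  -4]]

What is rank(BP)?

First compute BP:
[[-54,  -6, -54],
 [ 50,   6,  50],
 [-32,  -4, -32],
 [ 10,   2,  10]]
Now row reduce the product.
R2 ← R2 + (25/27)·R1: [0, 4/9, 0]
R3 ← R3 − (16/27)·R1: [0, -4/9, 0]
R4 ← R4 + (5/27)·R1: [0, 8/9, 0]
R3 ← R3 + R2: [0, 0, 0]
R4 ← R4 − (2)·R2: [0, 0, 0]
2 nonzero rows, so rank(BP) = 2.

2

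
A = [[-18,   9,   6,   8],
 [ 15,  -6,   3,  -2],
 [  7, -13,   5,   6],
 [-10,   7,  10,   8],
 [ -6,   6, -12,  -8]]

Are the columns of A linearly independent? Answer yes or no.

Row reduce A to echelon form.
R2 ← R2 + (5/6)·R1: [0, 3/2, 8, 14/3]
R3 ← R3 + (7/18)·R1: [0, -19/2, 22/3, 82/9]
R4 ← R4 − (5/9)·R1: [0, 2, 20/3, 32/9]
R5 ← R5 − (1/3)·R1: [0, 3, -14, -32/3]
R3 ← R3 + (19/3)·R2: [0, 0, 58, 116/3]
R4 ← R4 − (4/3)·R2: [0, 0, -4, -8/3]
R5 ← R5 − (2)·R2: [0, 0, -30, -20]
R4 ← R4 + (2/29)·R3: [0, 0, 0, 0]
R5 ← R5 + (15/29)·R3: [0, 0, 0, 0]
3 pivots among 4 columns.
Only 3 < 4 pivot columns, so the columns are linearly dependent.

no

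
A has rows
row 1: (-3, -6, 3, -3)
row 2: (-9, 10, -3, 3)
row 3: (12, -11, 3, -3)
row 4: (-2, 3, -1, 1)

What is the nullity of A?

Row reduce to echelon form.
R2 ← R2 − (3)·R1: [0, 28, -12, 12]
R3 ← R3 + (4)·R1: [0, -35, 15, -15]
R4 ← R4 − (2/3)·R1: [0, 7, -3, 3]
R3 ← R3 + (5/4)·R2: [0, 0, 0, 0]
R4 ← R4 − (1/4)·R2: [0, 0, 0, 0]
2 nonzero rows, so rank(A) = 2.
A has 4 columns; by rank–nullity, nullity = 4 − 2 = 2.

2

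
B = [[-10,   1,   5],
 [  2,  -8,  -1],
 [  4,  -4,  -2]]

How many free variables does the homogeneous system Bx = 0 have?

Row reduce to echelon form.
R2 ← R2 + (1/5)·R1: [0, -39/5, 0]
R3 ← R3 + (2/5)·R1: [0, -18/5, 0]
R3 ← R3 − (6/13)·R2: [0, 0, 0]
2 nonzero rows, so rank(B) = 2.
B has 3 columns; by rank–nullity, nullity = 3 − 2 = 1.

1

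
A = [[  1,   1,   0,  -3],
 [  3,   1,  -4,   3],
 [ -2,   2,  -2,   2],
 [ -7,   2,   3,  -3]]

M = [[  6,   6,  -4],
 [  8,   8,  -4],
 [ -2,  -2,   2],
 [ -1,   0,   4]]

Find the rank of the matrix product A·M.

3

First compute AM:
[[ 17,  14, -20],
 [ 31,  34, -12],
 [  6,   8,   4],
 [-29, -32,  14]]
Now row reduce the product.
R2 ← R2 − (31/17)·R1: [0, 144/17, 416/17]
R3 ← R3 − (6/17)·R1: [0, 52/17, 188/17]
R4 ← R4 + (29/17)·R1: [0, -138/17, -342/17]
R3 ← R3 − (13/36)·R2: [0, 0, 20/9]
R4 ← R4 + (23/24)·R2: [0, 0, 10/3]
R4 ← R4 − (3/2)·R3: [0, 0, 0]
3 nonzero rows, so rank(AM) = 3.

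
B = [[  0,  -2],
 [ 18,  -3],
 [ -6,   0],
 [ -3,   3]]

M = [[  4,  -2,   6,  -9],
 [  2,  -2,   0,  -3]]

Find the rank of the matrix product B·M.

2

First compute BM:
[[ -4,   4,   0,   6],
 [ 66, -30, 108, -153],
 [-24,  12, -36,  54],
 [ -6,   0, -18,  18]]
Now row reduce the product.
R2 ← R2 + (33/2)·R1: [0, 36, 108, -54]
R3 ← R3 − (6)·R1: [0, -12, -36, 18]
R4 ← R4 − (3/2)·R1: [0, -6, -18, 9]
R3 ← R3 + (1/3)·R2: [0, 0, 0, 0]
R4 ← R4 + (1/6)·R2: [0, 0, 0, 0]
2 nonzero rows, so rank(BM) = 2.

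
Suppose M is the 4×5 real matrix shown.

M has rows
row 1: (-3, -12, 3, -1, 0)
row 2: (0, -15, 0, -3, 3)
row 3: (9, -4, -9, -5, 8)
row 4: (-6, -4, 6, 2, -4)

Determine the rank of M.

2

Row reduce to echelon form.
R3 ← R3 + (3)·R1: [0, -40, 0, -8, 8]
R4 ← R4 − (2)·R1: [0, 20, 0, 4, -4]
R3 ← R3 − (8/3)·R2: [0, 0, 0, 0, 0]
R4 ← R4 + (4/3)·R2: [0, 0, 0, 0, 0]
Echelon form has 2 nonzero rows, so rank(M) = 2.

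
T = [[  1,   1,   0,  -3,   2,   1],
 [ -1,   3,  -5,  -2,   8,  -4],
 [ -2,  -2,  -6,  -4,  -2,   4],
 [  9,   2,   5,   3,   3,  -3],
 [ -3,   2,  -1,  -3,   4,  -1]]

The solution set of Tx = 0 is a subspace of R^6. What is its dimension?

1

Row reduce to echelon form.
R2 ← R2 + R1: [0, 4, -5, -5, 10, -3]
R3 ← R3 + (2)·R1: [0, 0, -6, -10, 2, 6]
R4 ← R4 − (9)·R1: [0, -7, 5, 30, -15, -12]
R5 ← R5 + (3)·R1: [0, 5, -1, -12, 10, 2]
R4 ← R4 + (7/4)·R2: [0, 0, -15/4, 85/4, 5/2, -69/4]
R5 ← R5 − (5/4)·R2: [0, 0, 21/4, -23/4, -5/2, 23/4]
R4 ← R4 − (5/8)·R3: [0, 0, 0, 55/2, 5/4, -21]
R5 ← R5 + (7/8)·R3: [0, 0, 0, -29/2, -3/4, 11]
R5 ← R5 + (29/55)·R4: [0, 0, 0, 0, -1/11, -4/55]
5 nonzero rows, so rank(T) = 5.
T has 6 columns; by rank–nullity, nullity = 6 − 5 = 1.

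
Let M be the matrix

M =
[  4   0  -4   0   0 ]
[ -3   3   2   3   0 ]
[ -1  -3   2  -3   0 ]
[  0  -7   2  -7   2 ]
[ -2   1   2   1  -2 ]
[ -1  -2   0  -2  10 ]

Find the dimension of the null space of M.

Row reduce to echelon form.
R2 ← R2 + (3/4)·R1: [0, 3, -1, 3, 0]
R3 ← R3 + (1/4)·R1: [0, -3, 1, -3, 0]
R5 ← R5 + (1/2)·R1: [0, 1, 0, 1, -2]
R6 ← R6 + (1/4)·R1: [0, -2, -1, -2, 10]
R3 ← R3 + R2: [0, 0, 0, 0, 0]
R4 ← R4 + (7/3)·R2: [0, 0, -1/3, 0, 2]
R5 ← R5 − (1/3)·R2: [0, 0, 1/3, 0, -2]
R6 ← R6 + (2/3)·R2: [0, 0, -5/3, 0, 10]
Swap R3 ↔ R4
R5 ← R5 + R3: [0, 0, 0, 0, 0]
R6 ← R6 − (5)·R3: [0, 0, 0, 0, 0]
3 nonzero rows, so rank(M) = 3.
M has 5 columns; by rank–nullity, nullity = 5 − 3 = 2.

2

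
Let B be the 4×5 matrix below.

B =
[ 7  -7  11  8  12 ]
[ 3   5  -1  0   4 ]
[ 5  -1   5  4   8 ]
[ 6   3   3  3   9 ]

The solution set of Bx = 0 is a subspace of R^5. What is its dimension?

3

Row reduce to echelon form.
R2 ← R2 − (3/7)·R1: [0, 8, -40/7, -24/7, -8/7]
R3 ← R3 − (5/7)·R1: [0, 4, -20/7, -12/7, -4/7]
R4 ← R4 − (6/7)·R1: [0, 9, -45/7, -27/7, -9/7]
R3 ← R3 − (1/2)·R2: [0, 0, 0, 0, 0]
R4 ← R4 − (9/8)·R2: [0, 0, 0, 0, 0]
2 nonzero rows, so rank(B) = 2.
B has 5 columns; by rank–nullity, nullity = 5 − 2 = 3.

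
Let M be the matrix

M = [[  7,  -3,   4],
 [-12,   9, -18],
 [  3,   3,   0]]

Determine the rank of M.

Row reduce to echelon form.
R2 ← R2 + (12/7)·R1: [0, 27/7, -78/7]
R3 ← R3 − (3/7)·R1: [0, 30/7, -12/7]
R3 ← R3 − (10/9)·R2: [0, 0, 32/3]
Echelon form has 3 nonzero rows, so rank(M) = 3.

3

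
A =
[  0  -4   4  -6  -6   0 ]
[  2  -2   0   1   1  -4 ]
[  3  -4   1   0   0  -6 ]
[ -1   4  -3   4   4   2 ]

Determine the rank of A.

2

Row reduce to echelon form.
Swap R1 ↔ R2
R3 ← R3 − (3/2)·R1: [0, -1, 1, -3/2, -3/2, 0]
R4 ← R4 + (1/2)·R1: [0, 3, -3, 9/2, 9/2, 0]
R3 ← R3 − (1/4)·R2: [0, 0, 0, 0, 0, 0]
R4 ← R4 + (3/4)·R2: [0, 0, 0, 0, 0, 0]
Echelon form has 2 nonzero rows, so rank(A) = 2.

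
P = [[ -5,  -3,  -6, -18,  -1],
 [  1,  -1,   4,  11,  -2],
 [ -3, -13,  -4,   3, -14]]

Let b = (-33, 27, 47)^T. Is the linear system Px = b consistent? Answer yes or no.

Row reduce the augmented matrix [P | b].
R2 ← R2 + (1/5)·R1: [0, -8/5, 14/5, 37/5, -11/5, 102/5]
R3 ← R3 − (3/5)·R1: [0, -56/5, -2/5, 69/5, -67/5, 334/5]
R3 ← R3 − (7)·R2: [0, 0, -20, -38, 2, -76]
The echelon form has 3 nonzero rows, and every pivot lies in the first 5 columns, so rank(P) = rank([P|b]) = 3.
The system is consistent.

yes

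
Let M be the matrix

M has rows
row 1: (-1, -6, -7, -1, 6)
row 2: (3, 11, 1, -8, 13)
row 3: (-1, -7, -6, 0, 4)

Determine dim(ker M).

2

Row reduce to echelon form.
R2 ← R2 + (3)·R1: [0, -7, -20, -11, 31]
R3 ← R3 − R1: [0, -1, 1, 1, -2]
R3 ← R3 − (1/7)·R2: [0, 0, 27/7, 18/7, -45/7]
3 nonzero rows, so rank(M) = 3.
M has 5 columns; by rank–nullity, nullity = 5 − 3 = 2.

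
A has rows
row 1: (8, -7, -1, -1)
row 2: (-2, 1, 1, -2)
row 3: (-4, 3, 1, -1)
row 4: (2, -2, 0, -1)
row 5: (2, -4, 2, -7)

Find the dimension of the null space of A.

2

Row reduce to echelon form.
R2 ← R2 + (1/4)·R1: [0, -3/4, 3/4, -9/4]
R3 ← R3 + (1/2)·R1: [0, -1/2, 1/2, -3/2]
R4 ← R4 − (1/4)·R1: [0, -1/4, 1/4, -3/4]
R5 ← R5 − (1/4)·R1: [0, -9/4, 9/4, -27/4]
R3 ← R3 − (2/3)·R2: [0, 0, 0, 0]
R4 ← R4 − (1/3)·R2: [0, 0, 0, 0]
R5 ← R5 − (3)·R2: [0, 0, 0, 0]
2 nonzero rows, so rank(A) = 2.
A has 4 columns; by rank–nullity, nullity = 4 − 2 = 2.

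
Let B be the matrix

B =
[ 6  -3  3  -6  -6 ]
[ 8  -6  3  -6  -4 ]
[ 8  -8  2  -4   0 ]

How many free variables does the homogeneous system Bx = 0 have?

Row reduce to echelon form.
R2 ← R2 − (4/3)·R1: [0, -2, -1, 2, 4]
R3 ← R3 − (4/3)·R1: [0, -4, -2, 4, 8]
R3 ← R3 − (2)·R2: [0, 0, 0, 0, 0]
2 nonzero rows, so rank(B) = 2.
B has 5 columns; by rank–nullity, nullity = 5 − 2 = 3.

3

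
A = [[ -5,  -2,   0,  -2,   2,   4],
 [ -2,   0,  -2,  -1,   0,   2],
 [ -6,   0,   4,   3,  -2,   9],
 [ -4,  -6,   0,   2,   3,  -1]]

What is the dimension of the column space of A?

4

Row reduce to echelon form.
R2 ← R2 − (2/5)·R1: [0, 4/5, -2, -1/5, -4/5, 2/5]
R3 ← R3 − (6/5)·R1: [0, 12/5, 4, 27/5, -22/5, 21/5]
R4 ← R4 − (4/5)·R1: [0, -22/5, 0, 18/5, 7/5, -21/5]
R3 ← R3 − (3)·R2: [0, 0, 10, 6, -2, 3]
R4 ← R4 + (11/2)·R2: [0, 0, -11, 5/2, -3, -2]
R4 ← R4 + (11/10)·R3: [0, 0, 0, 91/10, -26/5, 13/10]
Echelon form has 4 nonzero rows, so rank(A) = 4.
The column space has dimension equal to the rank: 4.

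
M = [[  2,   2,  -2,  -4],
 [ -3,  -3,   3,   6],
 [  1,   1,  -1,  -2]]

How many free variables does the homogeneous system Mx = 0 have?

3

Row reduce to echelon form.
R2 ← R2 + (3/2)·R1: [0, 0, 0, 0]
R3 ← R3 − (1/2)·R1: [0, 0, 0, 0]
1 nonzero row, so rank(M) = 1.
M has 4 columns; by rank–nullity, nullity = 4 − 1 = 3.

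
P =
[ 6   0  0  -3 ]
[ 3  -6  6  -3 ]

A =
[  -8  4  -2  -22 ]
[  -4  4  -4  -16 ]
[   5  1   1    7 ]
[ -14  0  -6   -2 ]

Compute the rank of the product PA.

First compute PA:
[[ -6,  24,   6, -126],
 [ 72,  -6,  42,  78]]
Now row reduce the product.
R2 ← R2 + (12)·R1: [0, 282, 114, -1434]
2 nonzero rows, so rank(PA) = 2.

2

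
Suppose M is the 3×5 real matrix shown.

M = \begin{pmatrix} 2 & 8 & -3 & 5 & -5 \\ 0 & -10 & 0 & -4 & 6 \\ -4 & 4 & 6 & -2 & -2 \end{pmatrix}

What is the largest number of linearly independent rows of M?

2

Row reduce to echelon form.
R3 ← R3 + (2)·R1: [0, 20, 0, 8, -12]
R3 ← R3 + (2)·R2: [0, 0, 0, 0, 0]
Echelon form has 2 nonzero rows, so rank(M) = 2.
The rank gives the maximum number of linearly independent rows: 2.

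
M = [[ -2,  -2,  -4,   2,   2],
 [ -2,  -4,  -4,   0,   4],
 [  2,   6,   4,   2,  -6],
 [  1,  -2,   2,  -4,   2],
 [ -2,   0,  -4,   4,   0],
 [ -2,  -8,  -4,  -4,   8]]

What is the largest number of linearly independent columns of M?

2

Row reduce to echelon form.
R2 ← R2 − R1: [0, -2, 0, -2, 2]
R3 ← R3 + R1: [0, 4, 0, 4, -4]
R4 ← R4 + (1/2)·R1: [0, -3, 0, -3, 3]
R5 ← R5 − R1: [0, 2, 0, 2, -2]
R6 ← R6 − R1: [0, -6, 0, -6, 6]
R3 ← R3 + (2)·R2: [0, 0, 0, 0, 0]
R4 ← R4 − (3/2)·R2: [0, 0, 0, 0, 0]
R5 ← R5 + R2: [0, 0, 0, 0, 0]
R6 ← R6 − (3)·R2: [0, 0, 0, 0, 0]
Echelon form has 2 nonzero rows, so rank(M) = 2.
The rank gives the maximum number of linearly independent columns: 2.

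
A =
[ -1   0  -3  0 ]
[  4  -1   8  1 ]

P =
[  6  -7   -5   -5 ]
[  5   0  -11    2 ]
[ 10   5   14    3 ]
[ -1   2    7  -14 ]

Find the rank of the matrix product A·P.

First compute AP:
[[-36,  -8, -37,  -4],
 [ 98,  14, 110, -12]]
Now row reduce the product.
R2 ← R2 + (49/18)·R1: [0, -70/9, 167/18, -206/9]
2 nonzero rows, so rank(AP) = 2.

2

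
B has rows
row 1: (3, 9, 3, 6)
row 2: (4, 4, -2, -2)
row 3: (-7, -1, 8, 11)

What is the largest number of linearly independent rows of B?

2

Row reduce to echelon form.
R2 ← R2 − (4/3)·R1: [0, -8, -6, -10]
R3 ← R3 + (7/3)·R1: [0, 20, 15, 25]
R3 ← R3 + (5/2)·R2: [0, 0, 0, 0]
Echelon form has 2 nonzero rows, so rank(B) = 2.
The rank gives the maximum number of linearly independent rows: 2.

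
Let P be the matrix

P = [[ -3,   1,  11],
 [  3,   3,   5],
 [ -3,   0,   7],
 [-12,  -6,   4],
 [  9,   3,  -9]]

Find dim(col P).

2

Row reduce to echelon form.
R2 ← R2 + R1: [0, 4, 16]
R3 ← R3 − R1: [0, -1, -4]
R4 ← R4 − (4)·R1: [0, -10, -40]
R5 ← R5 + (3)·R1: [0, 6, 24]
R3 ← R3 + (1/4)·R2: [0, 0, 0]
R4 ← R4 + (5/2)·R2: [0, 0, 0]
R5 ← R5 − (3/2)·R2: [0, 0, 0]
Echelon form has 2 nonzero rows, so rank(P) = 2.
The column space has dimension equal to the rank: 2.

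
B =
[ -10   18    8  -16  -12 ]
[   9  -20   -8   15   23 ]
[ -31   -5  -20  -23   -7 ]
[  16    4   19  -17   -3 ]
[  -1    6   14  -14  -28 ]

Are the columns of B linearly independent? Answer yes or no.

Row reduce B to echelon form.
R2 ← R2 + (9/10)·R1: [0, -19/5, -4/5, 3/5, 61/5]
R3 ← R3 − (31/10)·R1: [0, -304/5, -224/5, 133/5, 151/5]
R4 ← R4 + (8/5)·R1: [0, 164/5, 159/5, -213/5, -111/5]
R5 ← R5 − (1/10)·R1: [0, 21/5, 66/5, -62/5, -134/5]
R3 ← R3 − (16)·R2: [0, 0, -32, 17, -165]
R4 ← R4 + (164/19)·R2: [0, 0, 473/19, -711/19, 1579/19]
R5 ← R5 + (21/19)·R2: [0, 0, 234/19, -223/19, -253/19]
R4 ← R4 + (473/608)·R3: [0, 0, 0, -14711/608, -27517/608]
R5 ← R5 + (117/304)·R3: [0, 0, 0, -1579/304, -23353/304]
R5 ← R5 − (3158/14711)·R4: [0, 0, 0, 0, -987160/14711]
5 pivots among 5 columns.
Every column is a pivot column, so the columns are linearly independent.

yes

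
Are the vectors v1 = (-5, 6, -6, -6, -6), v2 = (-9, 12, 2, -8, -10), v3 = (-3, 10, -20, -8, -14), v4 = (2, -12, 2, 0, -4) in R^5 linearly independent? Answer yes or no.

yes

Form the matrix with these vectors as rows and row reduce.
R2 ← R2 − (9/5)·R1: [0, 6/5, 64/5, 14/5, 4/5]
R3 ← R3 − (3/5)·R1: [0, 32/5, -82/5, -22/5, -52/5]
R4 ← R4 + (2/5)·R1: [0, -48/5, -2/5, -12/5, -32/5]
R3 ← R3 − (16/3)·R2: [0, 0, -254/3, -58/3, -44/3]
R4 ← R4 + (8)·R2: [0, 0, 102, 20, 0]
R4 ← R4 + (153/127)·R3: [0, 0, 0, -418/127, -2244/127]
4 nonzero rows, so the 4 vectors span a space of dimension 4.
Since 4 = 4, the vectors are linearly independent.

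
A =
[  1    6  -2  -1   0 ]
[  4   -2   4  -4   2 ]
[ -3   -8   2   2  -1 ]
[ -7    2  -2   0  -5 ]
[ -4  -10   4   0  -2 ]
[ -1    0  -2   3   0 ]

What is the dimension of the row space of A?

Row reduce to echelon form.
R2 ← R2 − (4)·R1: [0, -26, 12, 0, 2]
R3 ← R3 + (3)·R1: [0, 10, -4, -1, -1]
R4 ← R4 + (7)·R1: [0, 44, -16, -7, -5]
R5 ← R5 + (4)·R1: [0, 14, -4, -4, -2]
R6 ← R6 + R1: [0, 6, -4, 2, 0]
R3 ← R3 + (5/13)·R2: [0, 0, 8/13, -1, -3/13]
R4 ← R4 + (22/13)·R2: [0, 0, 56/13, -7, -21/13]
R5 ← R5 + (7/13)·R2: [0, 0, 32/13, -4, -12/13]
R6 ← R6 + (3/13)·R2: [0, 0, -16/13, 2, 6/13]
R4 ← R4 − (7)·R3: [0, 0, 0, 0, 0]
R5 ← R5 − (4)·R3: [0, 0, 0, 0, 0]
R6 ← R6 + (2)·R3: [0, 0, 0, 0, 0]
Echelon form has 3 nonzero rows, so rank(A) = 3.
The row space has dimension equal to the rank: 3.

3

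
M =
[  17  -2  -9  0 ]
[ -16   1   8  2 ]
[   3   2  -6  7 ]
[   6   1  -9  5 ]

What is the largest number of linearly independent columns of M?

4

Row reduce to echelon form.
R2 ← R2 + (16/17)·R1: [0, -15/17, -8/17, 2]
R3 ← R3 − (3/17)·R1: [0, 40/17, -75/17, 7]
R4 ← R4 − (6/17)·R1: [0, 29/17, -99/17, 5]
R3 ← R3 + (8/3)·R2: [0, 0, -17/3, 37/3]
R4 ← R4 + (29/15)·R2: [0, 0, -101/15, 133/15]
R4 ← R4 − (101/85)·R3: [0, 0, 0, -492/85]
Echelon form has 4 nonzero rows, so rank(M) = 4.
The rank gives the maximum number of linearly independent columns: 4.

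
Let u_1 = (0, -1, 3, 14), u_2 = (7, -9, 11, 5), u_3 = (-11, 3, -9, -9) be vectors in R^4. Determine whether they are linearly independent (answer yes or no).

Form the matrix with these vectors as rows and row reduce.
Swap R1 ↔ R2
R3 ← R3 + (11/7)·R1: [0, -78/7, 58/7, -8/7]
R3 ← R3 − (78/7)·R2: [0, 0, -176/7, -1100/7]
3 nonzero rows, so the 3 vectors span a space of dimension 3.
Since 3 = 3, the vectors are linearly independent.

yes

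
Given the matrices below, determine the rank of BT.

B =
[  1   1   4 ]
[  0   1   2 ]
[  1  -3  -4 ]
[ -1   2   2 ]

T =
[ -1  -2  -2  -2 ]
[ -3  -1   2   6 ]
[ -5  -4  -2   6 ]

2

First compute BT:
[[-24, -19,  -8,  28],
 [-13,  -9,  -2,  18],
 [ 28,  17,   0, -44],
 [-15,  -8,   2,  26]]
Now row reduce the product.
R2 ← R2 − (13/24)·R1: [0, 31/24, 7/3, 17/6]
R3 ← R3 + (7/6)·R1: [0, -31/6, -28/3, -34/3]
R4 ← R4 − (5/8)·R1: [0, 31/8, 7, 17/2]
R3 ← R3 + (4)·R2: [0, 0, 0, 0]
R4 ← R4 − (3)·R2: [0, 0, 0, 0]
2 nonzero rows, so rank(BT) = 2.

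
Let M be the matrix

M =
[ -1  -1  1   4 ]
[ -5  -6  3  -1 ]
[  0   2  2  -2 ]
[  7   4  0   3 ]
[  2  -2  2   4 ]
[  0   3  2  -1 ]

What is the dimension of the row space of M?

4

Row reduce to echelon form.
R2 ← R2 − (5)·R1: [0, -1, -2, -21]
R4 ← R4 + (7)·R1: [0, -3, 7, 31]
R5 ← R5 + (2)·R1: [0, -4, 4, 12]
R3 ← R3 + (2)·R2: [0, 0, -2, -44]
R4 ← R4 − (3)·R2: [0, 0, 13, 94]
R5 ← R5 − (4)·R2: [0, 0, 12, 96]
R6 ← R6 + (3)·R2: [0, 0, -4, -64]
R4 ← R4 + (13/2)·R3: [0, 0, 0, -192]
R5 ← R5 + (6)·R3: [0, 0, 0, -168]
R6 ← R6 − (2)·R3: [0, 0, 0, 24]
R5 ← R5 − (7/8)·R4: [0, 0, 0, 0]
R6 ← R6 + (1/8)·R4: [0, 0, 0, 0]
Echelon form has 4 nonzero rows, so rank(M) = 4.
The row space has dimension equal to the rank: 4.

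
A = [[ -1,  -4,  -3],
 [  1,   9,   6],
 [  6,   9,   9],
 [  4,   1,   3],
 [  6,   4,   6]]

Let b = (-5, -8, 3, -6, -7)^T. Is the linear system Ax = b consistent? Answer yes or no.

Row reduce the augmented matrix [A | b].
R2 ← R2 + R1: [0, 5, 3, -13]
R3 ← R3 + (6)·R1: [0, -15, -9, -27]
R4 ← R4 + (4)·R1: [0, -15, -9, -26]
R5 ← R5 + (6)·R1: [0, -20, -12, -37]
R3 ← R3 + (3)·R2: [0, 0, 0, -66]
R4 ← R4 + (3)·R2: [0, 0, 0, -65]
R5 ← R5 + (4)·R2: [0, 0, 0, -89]
R4 ← R4 − (65/66)·R3: [0, 0, 0, 0]
R5 ← R5 − (89/66)·R3: [0, 0, 0, 0]
The echelon form has 3 nonzero rows; the last pivot sits in the augmented column, so rank(A) = 2 but rank([A|b]) = 3.
Since the ranks differ, the system is inconsistent.

no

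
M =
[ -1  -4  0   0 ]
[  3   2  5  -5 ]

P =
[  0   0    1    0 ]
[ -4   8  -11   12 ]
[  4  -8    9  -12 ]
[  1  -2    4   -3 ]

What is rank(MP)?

2

First compute MP:
[[ 16, -32,  43, -48],
 [  7, -14,   6, -21]]
Now row reduce the product.
R2 ← R2 − (7/16)·R1: [0, 0, -205/16, 0]
2 nonzero rows, so rank(MP) = 2.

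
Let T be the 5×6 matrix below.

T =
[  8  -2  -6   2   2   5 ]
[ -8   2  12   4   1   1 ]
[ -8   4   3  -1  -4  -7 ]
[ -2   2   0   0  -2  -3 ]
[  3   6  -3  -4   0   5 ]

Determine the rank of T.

5

Row reduce to echelon form.
R2 ← R2 + R1: [0, 0, 6, 6, 3, 6]
R3 ← R3 + R1: [0, 2, -3, 1, -2, -2]
R4 ← R4 + (1/4)·R1: [0, 3/2, -3/2, 1/2, -3/2, -7/4]
R5 ← R5 − (3/8)·R1: [0, 27/4, -3/4, -19/4, -3/4, 25/8]
Swap R2 ↔ R3
R4 ← R4 − (3/4)·R2: [0, 0, 3/4, -1/4, 0, -1/4]
R5 ← R5 − (27/8)·R2: [0, 0, 75/8, -65/8, 6, 79/8]
R4 ← R4 − (1/8)·R3: [0, 0, 0, -1, -3/8, -1]
R5 ← R5 − (25/16)·R3: [0, 0, 0, -35/2, 21/16, 1/2]
R5 ← R5 − (35/2)·R4: [0, 0, 0, 0, 63/8, 18]
Echelon form has 5 nonzero rows, so rank(T) = 5.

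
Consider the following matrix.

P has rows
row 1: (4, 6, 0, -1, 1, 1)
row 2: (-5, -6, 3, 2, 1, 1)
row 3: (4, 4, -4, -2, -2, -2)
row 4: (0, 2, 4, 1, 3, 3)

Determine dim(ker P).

4

Row reduce to echelon form.
R2 ← R2 + (5/4)·R1: [0, 3/2, 3, 3/4, 9/4, 9/4]
R3 ← R3 − R1: [0, -2, -4, -1, -3, -3]
R3 ← R3 + (4/3)·R2: [0, 0, 0, 0, 0, 0]
R4 ← R4 − (4/3)·R2: [0, 0, 0, 0, 0, 0]
2 nonzero rows, so rank(P) = 2.
P has 6 columns; by rank–nullity, nullity = 6 − 2 = 4.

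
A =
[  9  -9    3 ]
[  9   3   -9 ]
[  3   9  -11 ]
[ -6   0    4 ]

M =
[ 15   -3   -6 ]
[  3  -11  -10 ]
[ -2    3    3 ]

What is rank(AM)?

2

First compute AM:
[[102,  81,  45],
 [162, -87, -111],
 [ 94, -141, -141],
 [-98,  30,  48]]
Now row reduce the product.
R2 ← R2 − (27/17)·R1: [0, -3666/17, -3102/17]
R3 ← R3 − (47/51)·R1: [0, -3666/17, -3102/17]
R4 ← R4 + (49/51)·R1: [0, 1833/17, 1551/17]
R3 ← R3 − R2: [0, 0, 0]
R4 ← R4 + (1/2)·R2: [0, 0, 0]
2 nonzero rows, so rank(AM) = 2.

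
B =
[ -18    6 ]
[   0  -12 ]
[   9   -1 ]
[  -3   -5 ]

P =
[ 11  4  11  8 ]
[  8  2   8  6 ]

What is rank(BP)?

First compute BP:
[[-150, -60, -150, -108],
 [-96, -24, -96, -72],
 [ 91,  34,  91,  66],
 [-73, -22, -73, -54]]
Now row reduce the product.
R2 ← R2 − (16/25)·R1: [0, 72/5, 0, -72/25]
R3 ← R3 + (91/150)·R1: [0, -12/5, 0, 12/25]
R4 ← R4 − (73/150)·R1: [0, 36/5, 0, -36/25]
R3 ← R3 + (1/6)·R2: [0, 0, 0, 0]
R4 ← R4 − (1/2)·R2: [0, 0, 0, 0]
2 nonzero rows, so rank(BP) = 2.

2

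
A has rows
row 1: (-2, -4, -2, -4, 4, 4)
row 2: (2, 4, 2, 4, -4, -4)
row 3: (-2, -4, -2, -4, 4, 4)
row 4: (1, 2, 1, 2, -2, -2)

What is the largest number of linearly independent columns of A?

1

Row reduce to echelon form.
R2 ← R2 + R1: [0, 0, 0, 0, 0, 0]
R3 ← R3 − R1: [0, 0, 0, 0, 0, 0]
R4 ← R4 + (1/2)·R1: [0, 0, 0, 0, 0, 0]
Echelon form has 1 nonzero row, so rank(A) = 1.
The rank gives the maximum number of linearly independent columns: 1.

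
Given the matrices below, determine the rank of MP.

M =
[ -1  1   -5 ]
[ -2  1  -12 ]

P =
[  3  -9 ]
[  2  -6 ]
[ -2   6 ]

First compute MP:
[[  9, -27],
 [ 20, -60]]
Now row reduce the product.
R2 ← R2 − (20/9)·R1: [0, 0]
1 nonzero row, so rank(MP) = 1.

1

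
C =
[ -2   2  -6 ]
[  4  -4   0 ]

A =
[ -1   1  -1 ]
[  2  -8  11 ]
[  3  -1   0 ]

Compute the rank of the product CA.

2

First compute CA:
[[-12, -12,  24],
 [-12,  36, -48]]
Now row reduce the product.
R2 ← R2 − R1: [0, 48, -72]
2 nonzero rows, so rank(CA) = 2.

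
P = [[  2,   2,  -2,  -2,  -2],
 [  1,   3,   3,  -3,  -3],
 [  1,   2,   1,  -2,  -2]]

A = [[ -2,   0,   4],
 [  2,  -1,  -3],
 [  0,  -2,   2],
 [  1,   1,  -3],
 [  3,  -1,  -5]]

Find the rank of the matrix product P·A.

2

First compute PA:
[[ -8,   2,  14],
 [ -8,  -9,  25],
 [ -6,  -4,  16]]
Now row reduce the product.
R2 ← R2 − R1: [0, -11, 11]
R3 ← R3 − (3/4)·R1: [0, -11/2, 11/2]
R3 ← R3 − (1/2)·R2: [0, 0, 0]
2 nonzero rows, so rank(PA) = 2.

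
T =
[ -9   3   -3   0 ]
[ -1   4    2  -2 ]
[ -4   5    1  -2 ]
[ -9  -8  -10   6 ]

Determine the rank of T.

2

Row reduce to echelon form.
R2 ← R2 − (1/9)·R1: [0, 11/3, 7/3, -2]
R3 ← R3 − (4/9)·R1: [0, 11/3, 7/3, -2]
R4 ← R4 − R1: [0, -11, -7, 6]
R3 ← R3 − R2: [0, 0, 0, 0]
R4 ← R4 + (3)·R2: [0, 0, 0, 0]
Echelon form has 2 nonzero rows, so rank(T) = 2.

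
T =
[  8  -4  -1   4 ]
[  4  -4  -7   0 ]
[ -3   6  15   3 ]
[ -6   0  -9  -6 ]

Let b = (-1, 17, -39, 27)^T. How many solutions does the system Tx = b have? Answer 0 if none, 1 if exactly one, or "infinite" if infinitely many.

Row reduce the augmented matrix [T | b].
R2 ← R2 − (1/2)·R1: [0, -2, -13/2, -2, 35/2]
R3 ← R3 + (3/8)·R1: [0, 9/2, 117/8, 9/2, -315/8]
R4 ← R4 + (3/4)·R1: [0, -3, -39/4, -3, 105/4]
R3 ← R3 + (9/4)·R2: [0, 0, 0, 0, 0]
R4 ← R4 − (3/2)·R2: [0, 0, 0, 0, 0]
The echelon form has 2 nonzero rows, and every pivot lies in the first 4 columns, so rank(T) = rank([T|b]) = 2.
The system is consistent.
rank = 2 < 4 unknowns, so there are infinitely many solutions.

infinite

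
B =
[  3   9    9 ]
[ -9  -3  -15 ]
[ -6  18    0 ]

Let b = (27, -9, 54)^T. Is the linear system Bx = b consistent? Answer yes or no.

yes

Row reduce the augmented matrix [B | b].
R2 ← R2 + (3)·R1: [0, 24, 12, 72]
R3 ← R3 + (2)·R1: [0, 36, 18, 108]
R3 ← R3 − (3/2)·R2: [0, 0, 0, 0]
The echelon form has 2 nonzero rows, and every pivot lies in the first 3 columns, so rank(B) = rank([B|b]) = 2.
The system is consistent.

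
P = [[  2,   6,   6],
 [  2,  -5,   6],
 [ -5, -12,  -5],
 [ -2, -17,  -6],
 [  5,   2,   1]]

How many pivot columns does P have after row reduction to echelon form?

3

Row reduce to echelon form.
R2 ← R2 − R1: [0, -11, 0]
R3 ← R3 + (5/2)·R1: [0, 3, 10]
R4 ← R4 + R1: [0, -11, 0]
R5 ← R5 − (5/2)·R1: [0, -13, -14]
R3 ← R3 + (3/11)·R2: [0, 0, 10]
R4 ← R4 − R2: [0, 0, 0]
R5 ← R5 − (13/11)·R2: [0, 0, -14]
R5 ← R5 + (7/5)·R3: [0, 0, 0]
Echelon form has 3 nonzero rows, so rank(P) = 3.
Each nonzero row contributes one pivot column: 3 pivot columns.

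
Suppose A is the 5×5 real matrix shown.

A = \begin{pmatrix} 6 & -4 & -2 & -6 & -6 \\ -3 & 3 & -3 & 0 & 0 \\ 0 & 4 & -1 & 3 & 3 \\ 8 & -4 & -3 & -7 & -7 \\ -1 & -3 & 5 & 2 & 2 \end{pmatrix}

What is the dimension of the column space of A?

3

Row reduce to echelon form.
R2 ← R2 + (1/2)·R1: [0, 1, -4, -3, -3]
R4 ← R4 − (4/3)·R1: [0, 4/3, -1/3, 1, 1]
R5 ← R5 + (1/6)·R1: [0, -11/3, 14/3, 1, 1]
R3 ← R3 − (4)·R2: [0, 0, 15, 15, 15]
R4 ← R4 − (4/3)·R2: [0, 0, 5, 5, 5]
R5 ← R5 + (11/3)·R2: [0, 0, -10, -10, -10]
R4 ← R4 − (1/3)·R3: [0, 0, 0, 0, 0]
R5 ← R5 + (2/3)·R3: [0, 0, 0, 0, 0]
Echelon form has 3 nonzero rows, so rank(A) = 3.
The column space has dimension equal to the rank: 3.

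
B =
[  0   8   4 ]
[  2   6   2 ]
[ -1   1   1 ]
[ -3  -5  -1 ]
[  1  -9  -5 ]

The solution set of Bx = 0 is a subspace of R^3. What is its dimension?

Row reduce to echelon form.
Swap R1 ↔ R2
R3 ← R3 + (1/2)·R1: [0, 4, 2]
R4 ← R4 + (3/2)·R1: [0, 4, 2]
R5 ← R5 − (1/2)·R1: [0, -12, -6]
R3 ← R3 − (1/2)·R2: [0, 0, 0]
R4 ← R4 − (1/2)·R2: [0, 0, 0]
R5 ← R5 + (3/2)·R2: [0, 0, 0]
2 nonzero rows, so rank(B) = 2.
B has 3 columns; by rank–nullity, nullity = 3 − 2 = 1.

1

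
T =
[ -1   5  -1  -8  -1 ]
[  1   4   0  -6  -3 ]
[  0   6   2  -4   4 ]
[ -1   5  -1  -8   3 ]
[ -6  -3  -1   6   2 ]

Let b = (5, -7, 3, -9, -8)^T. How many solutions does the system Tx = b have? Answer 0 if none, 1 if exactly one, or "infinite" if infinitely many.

0

Row reduce the augmented matrix [T | b].
R2 ← R2 + R1: [0, 9, -1, -14, -4, -2]
R4 ← R4 − R1: [0, 0, 0, 0, 4, -14]
R5 ← R5 − (6)·R1: [0, -33, 5, 54, 8, -38]
R3 ← R3 − (2/3)·R2: [0, 0, 8/3, 16/3, 20/3, 13/3]
R5 ← R5 + (11/3)·R2: [0, 0, 4/3, 8/3, -20/3, -136/3]
R5 ← R5 − (1/2)·R3: [0, 0, 0, 0, -10, -95/2]
R5 ← R5 + (5/2)·R4: [0, 0, 0, 0, 0, -165/2]
The echelon form has 5 nonzero rows; the last pivot sits in the augmented column, so rank(T) = 4 but rank([T|b]) = 5.
Since the ranks differ, the system is inconsistent.
It has no solutions.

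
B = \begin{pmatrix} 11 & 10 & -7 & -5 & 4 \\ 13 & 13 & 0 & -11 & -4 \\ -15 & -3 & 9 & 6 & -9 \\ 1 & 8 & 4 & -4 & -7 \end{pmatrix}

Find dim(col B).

3

Row reduce to echelon form.
R2 ← R2 − (13/11)·R1: [0, 13/11, 91/11, -56/11, -96/11]
R3 ← R3 + (15/11)·R1: [0, 117/11, -6/11, -9/11, -39/11]
R4 ← R4 − (1/11)·R1: [0, 78/11, 51/11, -39/11, -81/11]
R3 ← R3 − (9)·R2: [0, 0, -75, 45, 75]
R4 ← R4 − (6)·R2: [0, 0, -45, 27, 45]
R4 ← R4 − (3/5)·R3: [0, 0, 0, 0, 0]
Echelon form has 3 nonzero rows, so rank(B) = 3.
The column space has dimension equal to the rank: 3.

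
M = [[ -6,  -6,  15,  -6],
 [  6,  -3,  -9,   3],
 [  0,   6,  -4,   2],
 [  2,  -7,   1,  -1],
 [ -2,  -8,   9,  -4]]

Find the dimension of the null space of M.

2

Row reduce to echelon form.
R2 ← R2 + R1: [0, -9, 6, -3]
R4 ← R4 + (1/3)·R1: [0, -9, 6, -3]
R5 ← R5 − (1/3)·R1: [0, -6, 4, -2]
R3 ← R3 + (2/3)·R2: [0, 0, 0, 0]
R4 ← R4 − R2: [0, 0, 0, 0]
R5 ← R5 − (2/3)·R2: [0, 0, 0, 0]
2 nonzero rows, so rank(M) = 2.
M has 4 columns; by rank–nullity, nullity = 4 − 2 = 2.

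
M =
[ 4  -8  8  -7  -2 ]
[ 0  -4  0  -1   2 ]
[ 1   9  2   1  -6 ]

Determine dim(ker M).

3

Row reduce to echelon form.
R3 ← R3 − (1/4)·R1: [0, 11, 0, 11/4, -11/2]
R3 ← R3 + (11/4)·R2: [0, 0, 0, 0, 0]
2 nonzero rows, so rank(M) = 2.
M has 5 columns; by rank–nullity, nullity = 5 − 2 = 3.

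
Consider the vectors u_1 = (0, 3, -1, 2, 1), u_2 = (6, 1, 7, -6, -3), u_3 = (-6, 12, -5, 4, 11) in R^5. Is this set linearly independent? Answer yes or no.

yes

Form the matrix with these vectors as rows and row reduce.
Swap R1 ↔ R2
R3 ← R3 + R1: [0, 13, 2, -2, 8]
R3 ← R3 − (13/3)·R2: [0, 0, 19/3, -32/3, 11/3]
3 nonzero rows, so the 3 vectors span a space of dimension 3.
Since 3 = 3, the vectors are linearly independent.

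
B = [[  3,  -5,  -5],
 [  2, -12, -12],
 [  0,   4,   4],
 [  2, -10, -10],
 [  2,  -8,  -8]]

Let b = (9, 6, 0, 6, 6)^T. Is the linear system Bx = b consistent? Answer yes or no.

yes

Row reduce the augmented matrix [B | b].
R2 ← R2 − (2/3)·R1: [0, -26/3, -26/3, 0]
R4 ← R4 − (2/3)·R1: [0, -20/3, -20/3, 0]
R5 ← R5 − (2/3)·R1: [0, -14/3, -14/3, 0]
R3 ← R3 + (6/13)·R2: [0, 0, 0, 0]
R4 ← R4 − (10/13)·R2: [0, 0, 0, 0]
R5 ← R5 − (7/13)·R2: [0, 0, 0, 0]
The echelon form has 2 nonzero rows, and every pivot lies in the first 3 columns, so rank(B) = rank([B|b]) = 2.
The system is consistent.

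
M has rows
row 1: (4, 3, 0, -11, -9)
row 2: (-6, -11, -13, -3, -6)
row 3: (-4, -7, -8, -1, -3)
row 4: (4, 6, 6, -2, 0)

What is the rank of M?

Row reduce to echelon form.
R2 ← R2 + (3/2)·R1: [0, -13/2, -13, -39/2, -39/2]
R3 ← R3 + R1: [0, -4, -8, -12, -12]
R4 ← R4 − R1: [0, 3, 6, 9, 9]
R3 ← R3 − (8/13)·R2: [0, 0, 0, 0, 0]
R4 ← R4 + (6/13)·R2: [0, 0, 0, 0, 0]
Echelon form has 2 nonzero rows, so rank(M) = 2.

2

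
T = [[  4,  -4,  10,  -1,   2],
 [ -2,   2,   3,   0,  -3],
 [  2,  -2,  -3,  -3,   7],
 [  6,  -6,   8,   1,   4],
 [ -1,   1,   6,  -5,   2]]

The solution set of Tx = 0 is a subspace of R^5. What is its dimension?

1

Row reduce to echelon form.
R2 ← R2 + (1/2)·R1: [0, 0, 8, -1/2, -2]
R3 ← R3 − (1/2)·R1: [0, 0, -8, -5/2, 6]
R4 ← R4 − (3/2)·R1: [0, 0, -7, 5/2, 1]
R5 ← R5 + (1/4)·R1: [0, 0, 17/2, -21/4, 5/2]
R3 ← R3 + R2: [0, 0, 0, -3, 4]
R4 ← R4 + (7/8)·R2: [0, 0, 0, 33/16, -3/4]
R5 ← R5 − (17/16)·R2: [0, 0, 0, -151/32, 37/8]
R4 ← R4 + (11/16)·R3: [0, 0, 0, 0, 2]
R5 ← R5 − (151/96)·R3: [0, 0, 0, 0, -5/3]
R5 ← R5 + (5/6)·R4: [0, 0, 0, 0, 0]
4 nonzero rows, so rank(T) = 4.
T has 5 columns; by rank–nullity, nullity = 5 − 4 = 1.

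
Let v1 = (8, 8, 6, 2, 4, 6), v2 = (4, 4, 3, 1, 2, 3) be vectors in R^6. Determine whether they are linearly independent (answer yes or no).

Form the matrix with these vectors as rows and row reduce.
R2 ← R2 − (1/2)·R1: [0, 0, 0, 0, 0, 0]
1 nonzero row, so the 2 vectors span a space of dimension 1.
Since 1 < 2, the vectors are linearly dependent.

no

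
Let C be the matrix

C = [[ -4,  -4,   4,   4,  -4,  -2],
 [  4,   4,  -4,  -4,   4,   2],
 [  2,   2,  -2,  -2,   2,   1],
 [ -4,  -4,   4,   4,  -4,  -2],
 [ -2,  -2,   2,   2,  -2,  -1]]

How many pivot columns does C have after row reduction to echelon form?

1

Row reduce to echelon form.
R2 ← R2 + R1: [0, 0, 0, 0, 0, 0]
R3 ← R3 + (1/2)·R1: [0, 0, 0, 0, 0, 0]
R4 ← R4 − R1: [0, 0, 0, 0, 0, 0]
R5 ← R5 − (1/2)·R1: [0, 0, 0, 0, 0, 0]
Echelon form has 1 nonzero row, so rank(C) = 1.
Each nonzero row contributes one pivot column: 1 pivot columns.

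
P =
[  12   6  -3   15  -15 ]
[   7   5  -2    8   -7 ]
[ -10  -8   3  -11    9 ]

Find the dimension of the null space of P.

Row reduce to echelon form.
R2 ← R2 − (7/12)·R1: [0, 3/2, -1/4, -3/4, 7/4]
R3 ← R3 + (5/6)·R1: [0, -3, 1/2, 3/2, -7/2]
R3 ← R3 + (2)·R2: [0, 0, 0, 0, 0]
2 nonzero rows, so rank(P) = 2.
P has 5 columns; by rank–nullity, nullity = 5 − 2 = 3.

3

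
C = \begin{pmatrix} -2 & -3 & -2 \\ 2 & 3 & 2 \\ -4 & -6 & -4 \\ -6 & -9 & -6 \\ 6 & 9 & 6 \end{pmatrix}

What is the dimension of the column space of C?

1

Row reduce to echelon form.
R2 ← R2 + R1: [0, 0, 0]
R3 ← R3 − (2)·R1: [0, 0, 0]
R4 ← R4 − (3)·R1: [0, 0, 0]
R5 ← R5 + (3)·R1: [0, 0, 0]
Echelon form has 1 nonzero row, so rank(C) = 1.
The column space has dimension equal to the rank: 1.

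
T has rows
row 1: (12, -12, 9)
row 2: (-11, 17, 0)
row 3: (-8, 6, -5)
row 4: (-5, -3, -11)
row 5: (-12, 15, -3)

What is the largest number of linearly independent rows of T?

3

Row reduce to echelon form.
R2 ← R2 + (11/12)·R1: [0, 6, 33/4]
R3 ← R3 + (2/3)·R1: [0, -2, 1]
R4 ← R4 + (5/12)·R1: [0, -8, -29/4]
R5 ← R5 + R1: [0, 3, 6]
R3 ← R3 + (1/3)·R2: [0, 0, 15/4]
R4 ← R4 + (4/3)·R2: [0, 0, 15/4]
R5 ← R5 − (1/2)·R2: [0, 0, 15/8]
R4 ← R4 − R3: [0, 0, 0]
R5 ← R5 − (1/2)·R3: [0, 0, 0]
Echelon form has 3 nonzero rows, so rank(T) = 3.
The rank gives the maximum number of linearly independent rows: 3.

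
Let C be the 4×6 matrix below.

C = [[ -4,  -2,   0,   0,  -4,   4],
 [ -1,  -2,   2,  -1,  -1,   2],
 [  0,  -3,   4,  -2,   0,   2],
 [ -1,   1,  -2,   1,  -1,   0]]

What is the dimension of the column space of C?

Row reduce to echelon form.
R2 ← R2 − (1/4)·R1: [0, -3/2, 2, -1, 0, 1]
R4 ← R4 − (1/4)·R1: [0, 3/2, -2, 1, 0, -1]
R3 ← R3 − (2)·R2: [0, 0, 0, 0, 0, 0]
R4 ← R4 + R2: [0, 0, 0, 0, 0, 0]
Echelon form has 2 nonzero rows, so rank(C) = 2.
The column space has dimension equal to the rank: 2.

2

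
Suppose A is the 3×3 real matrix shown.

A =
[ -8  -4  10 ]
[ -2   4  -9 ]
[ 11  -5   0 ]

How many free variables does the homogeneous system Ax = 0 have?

Row reduce to echelon form.
R2 ← R2 − (1/4)·R1: [0, 5, -23/2]
R3 ← R3 + (11/8)·R1: [0, -21/2, 55/4]
R3 ← R3 + (21/10)·R2: [0, 0, -52/5]
3 nonzero rows, so rank(A) = 3.
A has 3 columns; by rank–nullity, nullity = 3 − 3 = 0.

0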